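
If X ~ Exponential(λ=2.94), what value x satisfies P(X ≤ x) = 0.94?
0.9569

We have X ~ Exponential(λ=2.94).

We want to find x such that P(X ≤ x) = 0.94.

This is the 94th percentile, which means 94% of values fall below this point.

Using the inverse CDF (quantile function):
x = F⁻¹(0.94) = 0.9569

Verification: P(X ≤ 0.9569) = 0.94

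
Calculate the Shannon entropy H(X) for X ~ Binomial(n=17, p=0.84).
1.8073 nats

We have X ~ Binomial(n=17, p=0.84).

The Shannon entropy measures the uncertainty or information content of the distribution.

For a Binomial distribution with n=17, p=0.84:
H(X) = 1.8073 nats

(In bits, this would be 2.6073 bits.)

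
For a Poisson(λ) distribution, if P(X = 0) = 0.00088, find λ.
λ = 7.0356

For a Poisson(λ) distribution, the PMF at 0 is:
P(X = 0) = λ^0 e^(-λ) / 0! = e^(-λ)

Given P(X = 0) = 0.00088:
e^(-λ) = 0.00088
-λ = ln(0.00088)
λ = -ln(0.00088) = 7.0356

Verification: e^(-7.0356) = 0.00088 ✓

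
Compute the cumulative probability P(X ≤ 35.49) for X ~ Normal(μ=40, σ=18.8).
0.405206

We have X ~ Normal(μ=40, σ=18.8).

The CDF gives us P(X ≤ k).

Using the CDF:
P(X ≤ 35.49) = 0.405206

This means there's approximately a 40.5% chance that X is at most 35.49.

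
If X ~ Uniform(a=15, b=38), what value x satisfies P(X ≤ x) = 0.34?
22.8200

We have X ~ Uniform(a=15, b=38).

We want to find x such that P(X ≤ x) = 0.34.

This is the 34th percentile, which means 34% of values fall below this point.

Using the inverse CDF (quantile function):
x = F⁻¹(0.34) = 22.8200

Verification: P(X ≤ 22.8200) = 0.34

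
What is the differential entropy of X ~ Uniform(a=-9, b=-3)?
1.7918 nats

We have X ~ Uniform(a=-9, b=-3).

The differential entropy measures the uncertainty or information content of the distribution.

For a Uniform distribution with a=-9, b=-3:
h(X) = 1.7918 nats

(In bits, this would be 2.5850 bits.)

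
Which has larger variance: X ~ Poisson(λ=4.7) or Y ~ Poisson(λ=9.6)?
Y has larger variance (9.6000 > 4.7000)

Compute the variance for each distribution:

X ~ Poisson(λ=4.7):
Var(X) = 4.7000

Y ~ Poisson(λ=9.6):
Var(Y) = 9.6000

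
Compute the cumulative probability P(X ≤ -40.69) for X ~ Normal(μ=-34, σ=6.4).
0.147939

We have X ~ Normal(μ=-34, σ=6.4).

The CDF gives us P(X ≤ k).

Using the CDF:
P(X ≤ -40.69) = 0.147939

This means there's approximately a 14.8% chance that X is at most -40.69.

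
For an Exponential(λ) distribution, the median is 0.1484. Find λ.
λ = 4.6708

For X ~ Exponential(λ), the CDF is F(x) = 1 - e^(-λx).
The median m satisfies F(m) = 0.5:
1 - e^(-λm) = 0.5
e^(-λm) = 0.5
λm = ln(2)
m = ln(2) / λ

Given m = 0.1484:
λ = ln(2) / 0.1484 = 0.693147 / 0.1484 = 4.6708

Verification: ln(2) / 4.6708 = 0.1484 ✓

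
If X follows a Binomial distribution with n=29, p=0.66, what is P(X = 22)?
0.087834

We have X ~ Binomial(n=29, p=0.66).

For a Binomial distribution, the PMF gives us the probability of each outcome.

Using the PMF formula:
P(X = 22) = 0.087834

Rounded to 4 decimal places: 0.0878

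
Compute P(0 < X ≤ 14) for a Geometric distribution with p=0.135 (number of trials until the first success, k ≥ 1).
0.868712

We have X ~ Geometric(p=0.135) (number of trials until the first success, k ≥ 1).

To find P(0 < X ≤ 14), we use:
P(0 < X ≤ 14) = P(X ≤ 14) - P(X ≤ 0)
                 = F(14) - F(0)
                 = 0.868712 - 0.000000
                 = 0.868712

So there's approximately a 86.9% chance that X falls in this range.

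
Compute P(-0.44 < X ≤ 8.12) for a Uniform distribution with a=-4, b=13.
0.503529

We have X ~ Uniform(a=-4, b=13).

To find P(-0.44 < X ≤ 8.12), we use:
P(-0.44 < X ≤ 8.12) = P(X ≤ 8.12) - P(X ≤ -0.44)
                 = F(8.12) - F(-0.44)
                 = 0.712941 - 0.209412
                 = 0.503529

So there's approximately a 50.4% chance that X falls in this range.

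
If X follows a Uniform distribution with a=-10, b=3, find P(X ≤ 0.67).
0.820769

We have X ~ Uniform(a=-10, b=3).

The CDF gives us P(X ≤ k).

Using the CDF:
P(X ≤ 0.67) = 0.820769

This means there's approximately a 82.1% chance that X is at most 0.67.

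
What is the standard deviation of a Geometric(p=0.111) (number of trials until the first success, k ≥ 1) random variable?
8.4943

We have X ~ Geometric(p=0.111) (number of trials until the first success, k ≥ 1).

For a Geometric distribution with p=0.111 (number of trials until the first success, k ≥ 1):
σ = √Var(X) = 8.4943

The standard deviation is the square root of the variance.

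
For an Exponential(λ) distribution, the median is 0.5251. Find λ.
λ = 1.3200

For X ~ Exponential(λ), the CDF is F(x) = 1 - e^(-λx).
The median m satisfies F(m) = 0.5:
1 - e^(-λm) = 0.5
e^(-λm) = 0.5
λm = ln(2)
m = ln(2) / λ

Given m = 0.5251:
λ = ln(2) / 0.5251 = 0.693147 / 0.5251 = 1.3200

Verification: ln(2) / 1.3200 = 0.5251 ✓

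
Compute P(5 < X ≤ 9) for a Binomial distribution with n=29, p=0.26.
0.603265

We have X ~ Binomial(n=29, p=0.26).

To find P(5 < X ≤ 9), we use:
P(5 < X ≤ 9) = P(X ≤ 9) - P(X ≤ 5)
                 = F(9) - F(5)
                 = 0.799703 - 0.196438
                 = 0.603265

So there's approximately a 60.3% chance that X falls in this range.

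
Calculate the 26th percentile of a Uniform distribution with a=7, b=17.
9.6000

We have X ~ Uniform(a=7, b=17).

We want to find x such that P(X ≤ x) = 0.26.

This is the 26th percentile, which means 26% of values fall below this point.

Using the inverse CDF (quantile function):
x = F⁻¹(0.26) = 9.6000

Verification: P(X ≤ 9.6000) = 0.26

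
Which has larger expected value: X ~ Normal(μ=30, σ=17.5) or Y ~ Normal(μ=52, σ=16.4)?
Y has larger mean (52.0000 > 30.0000)

Compute the expected value for each distribution:

X ~ Normal(μ=30, σ=17.5):
E[X] = 30.0000

Y ~ Normal(μ=52, σ=16.4):
E[Y] = 52.0000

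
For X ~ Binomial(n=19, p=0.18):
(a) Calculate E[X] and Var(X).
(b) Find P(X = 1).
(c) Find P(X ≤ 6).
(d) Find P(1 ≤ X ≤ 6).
(a) E[X] = 3.4200, Var(X) = 2.8044
(b) P(X = 1) = 0.096089
(c) P(X ≤ 6) = 0.958915
(d) P(1 ≤ X ≤ 6) = 0.935876

We have X ~ Binomial(n=19, p=0.18).

(a) Moments:
E[X] = 3.4200
Var(X) = 2.8044
σ = √Var(X) = 1.6746

(b) Point probability using PMF:
P(X = 1) = 0.096089

(c) Cumulative probability using CDF:
P(X ≤ 6) = F(6) = 0.958915

(d) Range probability:
P(1 ≤ X ≤ 6) = P(X ≤ 6) - P(X ≤ 0)
                   = F(6) - F(0)
                   = 0.958915 - 0.023039
                   = 0.935876

This means approximately 93.6% of outcomes fall in the interval [1, 6].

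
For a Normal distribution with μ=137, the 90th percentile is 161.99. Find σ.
σ = 19.4998

For X ~ Normal(μ, σ), the p-th percentile satisfies x = μ + z_p × σ,
where z_p = Φ⁻¹(p) is the standard normal quantile.

Step 1: z_{0.9} = Φ⁻¹(0.9) = 1.2816

Step 2: Solve for σ:
161.99 = 137 + 1.2816 × σ
σ = (161.99 - 137) / 1.2816
σ = 24.99 / 1.2816
σ = 19.4998

Verification: μ + z × σ = 137 + 1.2816 × 19.4998 = 161.99 ✓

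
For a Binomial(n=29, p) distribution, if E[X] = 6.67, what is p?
p = 0.23

For a Binomial(n, p) distribution:
E[X] = n × p

Given n = 29 and E[X] = 6.67:
6.67 = 29 × p
p = 6.67 / 29 = 0.23

Verification: Binomial(29, 0.23) has E[X] = 6.67 ✓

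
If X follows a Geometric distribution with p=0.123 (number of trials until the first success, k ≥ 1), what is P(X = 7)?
0.055963

We have X ~ Geometric(p=0.123) (number of trials until the first success, k ≥ 1).

For a Geometric distribution, the PMF gives us the probability of each outcome.

Using the PMF formula:
P(X = 7) = 0.055963

Rounded to 4 decimal places: 0.0560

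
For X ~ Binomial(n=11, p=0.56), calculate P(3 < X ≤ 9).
0.930458

We have X ~ Binomial(n=11, p=0.56).

To find P(3 < X ≤ 9), we use:
P(3 < X ≤ 9) = P(X ≤ 9) - P(X ≤ 3)
                 = F(9) - F(3)
                 = 0.983622 - 0.053163
                 = 0.930458

So there's approximately a 93.0% chance that X falls in this range.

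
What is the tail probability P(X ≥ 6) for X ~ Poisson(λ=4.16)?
0.240350

We have X ~ Poisson(λ=4.16).

For discrete distributions, P(X ≥ 6) = 1 - P(X ≤ 5).

P(X ≤ 5) = 0.759650
P(X ≥ 6) = 1 - 0.759650 = 0.240350

So there's approximately a 24.0% chance that X is at least 6.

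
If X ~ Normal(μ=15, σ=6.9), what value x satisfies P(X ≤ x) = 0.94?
25.7279

We have X ~ Normal(μ=15, σ=6.9).

We want to find x such that P(X ≤ x) = 0.94.

This is the 94th percentile, which means 94% of values fall below this point.

Using the inverse CDF (quantile function):
x = F⁻¹(0.94) = 25.7279

Verification: P(X ≤ 25.7279) = 0.94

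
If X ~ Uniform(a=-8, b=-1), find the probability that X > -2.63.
0.232857

We have X ~ Uniform(a=-8, b=-1).

P(X > -2.63) = 1 - P(X ≤ -2.63)
                = 1 - F(-2.63)
                = 1 - 0.767143
                = 0.232857

So there's approximately a 23.3% chance that X exceeds -2.63.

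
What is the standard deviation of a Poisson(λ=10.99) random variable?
3.3151

We have X ~ Poisson(λ=10.99).

For a Poisson distribution with λ=10.99:
σ = √Var(X) = 3.3151

The standard deviation is the square root of the variance.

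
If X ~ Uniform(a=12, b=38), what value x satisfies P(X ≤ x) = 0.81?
33.0600

We have X ~ Uniform(a=12, b=38).

We want to find x such that P(X ≤ x) = 0.81.

This is the 81st percentile, which means 81% of values fall below this point.

Using the inverse CDF (quantile function):
x = F⁻¹(0.81) = 33.0600

Verification: P(X ≤ 33.0600) = 0.81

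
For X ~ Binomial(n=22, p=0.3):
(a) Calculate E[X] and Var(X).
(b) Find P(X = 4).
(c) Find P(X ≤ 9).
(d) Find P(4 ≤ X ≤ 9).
(a) E[X] = 6.6000, Var(X) = 4.6200
(b) P(X = 4) = 0.096486
(c) P(X ≤ 9) = 0.908404
(d) P(4 ≤ X ≤ 9) = 0.840341

We have X ~ Binomial(n=22, p=0.3).

(a) Moments:
E[X] = 6.6000
Var(X) = 4.6200
σ = √Var(X) = 2.1494

(b) Point probability using PMF:
P(X = 4) = 0.096486

(c) Cumulative probability using CDF:
P(X ≤ 9) = F(9) = 0.908404

(d) Range probability:
P(4 ≤ X ≤ 9) = P(X ≤ 9) - P(X ≤ 3)
                   = F(9) - F(3)
                   = 0.908404 - 0.068063
                   = 0.840341

This means approximately 84.0% of outcomes fall in the interval [4, 9].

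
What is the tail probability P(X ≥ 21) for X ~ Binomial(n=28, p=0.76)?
0.647432

We have X ~ Binomial(n=28, p=0.76).

For discrete distributions, P(X ≥ 21) = 1 - P(X ≤ 20).

P(X ≤ 20) = 0.352568
P(X ≥ 21) = 1 - 0.352568 = 0.647432

So there's approximately a 64.7% chance that X is at least 21.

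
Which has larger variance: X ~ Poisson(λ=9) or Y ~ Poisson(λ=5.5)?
X has larger variance (9.0000 > 5.5000)

Compute the variance for each distribution:

X ~ Poisson(λ=9):
Var(X) = 9.0000

Y ~ Poisson(λ=5.5):
Var(Y) = 5.5000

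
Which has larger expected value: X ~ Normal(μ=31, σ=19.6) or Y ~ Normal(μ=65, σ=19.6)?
Y has larger mean (65.0000 > 31.0000)

Compute the expected value for each distribution:

X ~ Normal(μ=31, σ=19.6):
E[X] = 31.0000

Y ~ Normal(μ=65, σ=19.6):
E[Y] = 65.0000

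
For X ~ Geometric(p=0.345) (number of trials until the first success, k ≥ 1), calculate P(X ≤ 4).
0.815938

We have X ~ Geometric(p=0.345) (number of trials until the first success, k ≥ 1).

The CDF gives us P(X ≤ k).

Using the CDF:
P(X ≤ 4) = 0.815938

This means there's approximately a 81.6% chance that X is at most 4.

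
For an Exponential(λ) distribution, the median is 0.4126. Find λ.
λ = 1.6799

For X ~ Exponential(λ), the CDF is F(x) = 1 - e^(-λx).
The median m satisfies F(m) = 0.5:
1 - e^(-λm) = 0.5
e^(-λm) = 0.5
λm = ln(2)
m = ln(2) / λ

Given m = 0.4126:
λ = ln(2) / 0.4126 = 0.693147 / 0.4126 = 1.6799

Verification: ln(2) / 1.6799 = 0.4126 ✓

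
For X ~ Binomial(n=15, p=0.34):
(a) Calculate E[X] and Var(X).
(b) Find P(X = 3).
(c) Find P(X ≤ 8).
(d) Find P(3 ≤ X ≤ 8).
(a) E[X] = 5.1000, Var(X) = 3.3660
(b) P(X = 3) = 0.122173
(c) P(X ≤ 8) = 0.964949
(d) P(3 ≤ X ≤ 8) = 0.893079

We have X ~ Binomial(n=15, p=0.34).

(a) Moments:
E[X] = 5.1000
Var(X) = 3.3660
σ = √Var(X) = 1.8347

(b) Point probability using PMF:
P(X = 3) = 0.122173

(c) Cumulative probability using CDF:
P(X ≤ 8) = F(8) = 0.964949

(d) Range probability:
P(3 ≤ X ≤ 8) = P(X ≤ 8) - P(X ≤ 2)
                   = F(8) - F(2)
                   = 0.964949 - 0.071870
                   = 0.893079

This means approximately 89.3% of outcomes fall in the interval [3, 8].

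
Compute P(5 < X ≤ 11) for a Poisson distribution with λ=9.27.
0.675805

We have X ~ Poisson(λ=9.27).

To find P(5 < X ≤ 11), we use:
P(5 < X ≤ 11) = P(X ≤ 11) - P(X ≤ 5)
                 = F(11) - F(5)
                 = 0.776056 - 0.100251
                 = 0.675805

So there's approximately a 67.6% chance that X falls in this range.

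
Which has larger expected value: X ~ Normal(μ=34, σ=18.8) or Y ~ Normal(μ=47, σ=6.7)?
Y has larger mean (47.0000 > 34.0000)

Compute the expected value for each distribution:

X ~ Normal(μ=34, σ=18.8):
E[X] = 34.0000

Y ~ Normal(μ=47, σ=6.7):
E[Y] = 47.0000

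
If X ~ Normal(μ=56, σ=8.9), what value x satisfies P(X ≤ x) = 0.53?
56.6699

We have X ~ Normal(μ=56, σ=8.9).

We want to find x such that P(X ≤ x) = 0.53.

This is the 53rd percentile, which means 53% of values fall below this point.

Using the inverse CDF (quantile function):
x = F⁻¹(0.53) = 56.6699

Verification: P(X ≤ 56.6699) = 0.53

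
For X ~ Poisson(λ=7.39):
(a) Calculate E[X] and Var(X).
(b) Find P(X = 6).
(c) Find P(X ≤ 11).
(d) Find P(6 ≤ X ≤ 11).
(a) E[X] = 7.3900, Var(X) = 7.3900
(b) P(X = 6) = 0.139668
(c) P(X ≤ 11) = 0.927031
(d) P(6 ≤ X ≤ 11) = 0.673342

We have X ~ Poisson(λ=7.39).

(a) Moments:
E[X] = 7.3900
Var(X) = 7.3900
σ = √Var(X) = 2.7185

(b) Point probability using PMF:
P(X = 6) = 0.139668

(c) Cumulative probability using CDF:
P(X ≤ 11) = F(11) = 0.927031

(d) Range probability:
P(6 ≤ X ≤ 11) = P(X ≤ 11) - P(X ≤ 5)
                   = F(11) - F(5)
                   = 0.927031 - 0.253689
                   = 0.673342

This means approximately 67.3% of outcomes fall in the interval [6, 11].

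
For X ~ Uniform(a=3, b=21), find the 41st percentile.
10.3800

We have X ~ Uniform(a=3, b=21).

We want to find x such that P(X ≤ x) = 0.41.

This is the 41st percentile, which means 41% of values fall below this point.

Using the inverse CDF (quantile function):
x = F⁻¹(0.41) = 10.3800

Verification: P(X ≤ 10.3800) = 0.41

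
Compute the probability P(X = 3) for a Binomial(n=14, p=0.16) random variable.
0.219045

We have X ~ Binomial(n=14, p=0.16).

For a Binomial distribution, the PMF gives us the probability of each outcome.

Using the PMF formula:
P(X = 3) = 0.219045

Rounded to 4 decimal places: 0.2190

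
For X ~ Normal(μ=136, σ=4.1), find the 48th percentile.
135.7944

We have X ~ Normal(μ=136, σ=4.1).

We want to find x such that P(X ≤ x) = 0.48.

This is the 48th percentile, which means 48% of values fall below this point.

Using the inverse CDF (quantile function):
x = F⁻¹(0.48) = 135.7944

Verification: P(X ≤ 135.7944) = 0.48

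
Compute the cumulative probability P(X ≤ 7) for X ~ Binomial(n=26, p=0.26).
0.641381

We have X ~ Binomial(n=26, p=0.26).

The CDF gives us P(X ≤ k).

Using the CDF:
P(X ≤ 7) = 0.641381

This means there's approximately a 64.1% chance that X is at most 7.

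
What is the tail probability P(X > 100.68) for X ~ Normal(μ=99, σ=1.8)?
0.175324

We have X ~ Normal(μ=99, σ=1.8).

P(X > 100.68) = 1 - P(X ≤ 100.68)
                = 1 - F(100.68)
                = 1 - 0.824676
                = 0.175324

So there's approximately a 17.5% chance that X exceeds 100.68.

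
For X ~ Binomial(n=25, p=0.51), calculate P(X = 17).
0.038399

We have X ~ Binomial(n=25, p=0.51).

For a Binomial distribution, the PMF gives us the probability of each outcome.

Using the PMF formula:
P(X = 17) = 0.038399

Rounded to 4 decimal places: 0.0384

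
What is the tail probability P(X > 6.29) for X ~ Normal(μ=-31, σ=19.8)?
0.029828

We have X ~ Normal(μ=-31, σ=19.8).

P(X > 6.29) = 1 - P(X ≤ 6.29)
                = 1 - F(6.29)
                = 1 - 0.970172
                = 0.029828

So there's approximately a 3.0% chance that X exceeds 6.29.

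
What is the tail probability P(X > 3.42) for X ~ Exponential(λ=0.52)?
0.168908

We have X ~ Exponential(λ=0.52).

P(X > 3.42) = 1 - P(X ≤ 3.42)
                = 1 - F(3.42)
                = 1 - 0.831092
                = 0.168908

So there's approximately a 16.9% chance that X exceeds 3.42.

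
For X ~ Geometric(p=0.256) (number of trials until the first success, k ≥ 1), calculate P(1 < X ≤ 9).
0.674152

We have X ~ Geometric(p=0.256) (number of trials until the first success, k ≥ 1).

To find P(1 < X ≤ 9), we use:
P(1 < X ≤ 9) = P(X ≤ 9) - P(X ≤ 1)
                 = F(9) - F(1)
                 = 0.930152 - 0.256000
                 = 0.674152

So there's approximately a 67.4% chance that X falls in this range.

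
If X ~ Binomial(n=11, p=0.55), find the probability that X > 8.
0.065224

We have X ~ Binomial(n=11, p=0.55).

P(X > 8) = 1 - P(X ≤ 8)
                = 1 - F(8)
                = 1 - 0.934776
                = 0.065224

So there's approximately a 6.5% chance that X exceeds 8.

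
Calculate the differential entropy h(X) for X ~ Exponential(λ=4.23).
-0.4422 nats

We have X ~ Exponential(λ=4.23).

The differential entropy measures the uncertainty or information content of the distribution.

For an Exponential distribution with λ=4.23:
h(X) = -0.4422 nats

(In bits, this would be -0.6380 bits.)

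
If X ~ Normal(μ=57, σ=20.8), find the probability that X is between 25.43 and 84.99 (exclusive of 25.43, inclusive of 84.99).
0.846262

We have X ~ Normal(μ=57, σ=20.8).

To find P(25.43 < X ≤ 84.99), we use:
P(25.43 < X ≤ 84.99) = P(X ≤ 84.99) - P(X ≤ 25.43)
                 = F(84.99) - F(25.43)
                 = 0.910796 - 0.064534
                 = 0.846262

So there's approximately a 84.6% chance that X falls in this range.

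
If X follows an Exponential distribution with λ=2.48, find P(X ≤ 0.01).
0.024495

We have X ~ Exponential(λ=2.48).

The CDF gives us P(X ≤ k).

Using the CDF:
P(X ≤ 0.01) = 0.024495

This means there's approximately a 2.4% chance that X is at most 0.01.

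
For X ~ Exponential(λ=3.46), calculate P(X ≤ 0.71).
0.914274

We have X ~ Exponential(λ=3.46).

The CDF gives us P(X ≤ k).

Using the CDF:
P(X ≤ 0.71) = 0.914274

This means there's approximately a 91.4% chance that X is at most 0.71.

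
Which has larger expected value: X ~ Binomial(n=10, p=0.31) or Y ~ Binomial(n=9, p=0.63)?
Y has larger mean (5.6700 > 3.1000)

Compute the expected value for each distribution:

X ~ Binomial(n=10, p=0.31):
E[X] = 3.1000

Y ~ Binomial(n=9, p=0.63):
E[Y] = 5.6700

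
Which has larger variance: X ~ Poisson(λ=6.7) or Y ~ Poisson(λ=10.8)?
Y has larger variance (10.8000 > 6.7000)

Compute the variance for each distribution:

X ~ Poisson(λ=6.7):
Var(X) = 6.7000

Y ~ Poisson(λ=10.8):
Var(Y) = 10.8000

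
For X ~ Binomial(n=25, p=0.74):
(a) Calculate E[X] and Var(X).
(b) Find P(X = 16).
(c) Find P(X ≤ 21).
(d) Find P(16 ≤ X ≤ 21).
(a) E[X] = 18.5000, Var(X) = 4.8100
(b) P(X = 16) = 0.089687
(c) P(X ≤ 21) = 0.921139
(d) P(16 ≤ X ≤ 21) = 0.831793

We have X ~ Binomial(n=25, p=0.74).

(a) Moments:
E[X] = 18.5000
Var(X) = 4.8100
σ = √Var(X) = 2.1932

(b) Point probability using PMF:
P(X = 16) = 0.089687

(c) Cumulative probability using CDF:
P(X ≤ 21) = F(21) = 0.921139

(d) Range probability:
P(16 ≤ X ≤ 21) = P(X ≤ 21) - P(X ≤ 15)
                   = F(21) - F(15)
                   = 0.921139 - 0.089346
                   = 0.831793

This means approximately 83.2% of outcomes fall in the interval [16, 21].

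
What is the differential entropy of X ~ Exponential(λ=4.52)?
-0.5085 nats

We have X ~ Exponential(λ=4.52).

The differential entropy measures the uncertainty or information content of the distribution.

For an Exponential distribution with λ=4.52:
h(X) = -0.5085 nats

(In bits, this would be -0.7336 bits.)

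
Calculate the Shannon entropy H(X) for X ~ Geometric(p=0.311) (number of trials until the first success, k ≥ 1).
1.9932 nats

We have X ~ Geometric(p=0.311) (number of trials until the first success, k ≥ 1).

The Shannon entropy measures the uncertainty or information content of the distribution.

For a Geometric distribution with p=0.311 (number of trials until the first success, k ≥ 1):
H(X) = 1.9932 nats

(In bits, this would be 2.8756 bits.)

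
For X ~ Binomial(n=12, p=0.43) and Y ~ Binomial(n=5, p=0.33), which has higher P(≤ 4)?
Y has higher probability (P(Y ≤ 4) = 0.9961 > P(X ≤ 4) = 0.3557)

Compute P(≤ 4) for each distribution:

X ~ Binomial(n=12, p=0.43):
P(X ≤ 4) = 0.3557

Y ~ Binomial(n=5, p=0.33):
P(Y ≤ 4) = 0.9961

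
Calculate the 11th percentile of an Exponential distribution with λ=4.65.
0.0251

We have X ~ Exponential(λ=4.65).

We want to find x such that P(X ≤ x) = 0.11.

This is the 11th percentile, which means 11% of values fall below this point.

Using the inverse CDF (quantile function):
x = F⁻¹(0.11) = 0.0251

Verification: P(X ≤ 0.0251) = 0.11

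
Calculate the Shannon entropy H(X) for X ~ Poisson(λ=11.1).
2.6145 nats

We have X ~ Poisson(λ=11.1).

The Shannon entropy measures the uncertainty or information content of the distribution.

For a Poisson distribution with λ=11.1:
H(X) = 2.6145 nats

(In bits, this would be 3.7719 bits.)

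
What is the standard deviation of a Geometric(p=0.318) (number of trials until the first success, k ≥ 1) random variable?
2.5970

We have X ~ Geometric(p=0.318) (number of trials until the first success, k ≥ 1).

For a Geometric distribution with p=0.318 (number of trials until the first success, k ≥ 1):
σ = √Var(X) = 2.5970

The standard deviation is the square root of the variance.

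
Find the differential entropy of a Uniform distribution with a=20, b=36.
2.7726 nats

We have X ~ Uniform(a=20, b=36).

The differential entropy measures the uncertainty or information content of the distribution.

For a Uniform distribution with a=20, b=36:
h(X) = 2.7726 nats

(In bits, this would be 4.0000 bits.)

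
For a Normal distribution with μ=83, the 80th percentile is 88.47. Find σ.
σ = 6.4994

For X ~ Normal(μ, σ), the p-th percentile satisfies x = μ + z_p × σ,
where z_p = Φ⁻¹(p) is the standard normal quantile.

Step 1: z_{0.8} = Φ⁻¹(0.8) = 0.8416

Step 2: Solve for σ:
88.47 = 83 + 0.8416 × σ
σ = (88.47 - 83) / 0.8416
σ = 5.47 / 0.8416
σ = 6.4994

Verification: μ + z × σ = 83 + 0.8416 × 6.4994 = 88.47 ✓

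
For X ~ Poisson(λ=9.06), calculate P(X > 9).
0.420497

We have X ~ Poisson(λ=9.06).

P(X > 9) = 1 - P(X ≤ 9)
                = 1 - F(9)
                = 1 - 0.579503
                = 0.420497

So there's approximately a 42.0% chance that X exceeds 9.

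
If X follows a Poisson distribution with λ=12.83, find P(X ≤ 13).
0.591727

We have X ~ Poisson(λ=12.83).

The CDF gives us P(X ≤ k).

Using the CDF:
P(X ≤ 13) = 0.591727

This means there's approximately a 59.2% chance that X is at most 13.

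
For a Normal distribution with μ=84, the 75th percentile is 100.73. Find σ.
σ = 24.8039

For X ~ Normal(μ, σ), the p-th percentile satisfies x = μ + z_p × σ,
where z_p = Φ⁻¹(p) is the standard normal quantile.

Step 1: z_{0.75} = Φ⁻¹(0.75) = 0.6745

Step 2: Solve for σ:
100.73 = 84 + 0.6745 × σ
σ = (100.73 - 84) / 0.6745
σ = 16.73 / 0.6745
σ = 24.8039

Verification: μ + z × σ = 84 + 0.6745 × 24.8039 = 100.73 ✓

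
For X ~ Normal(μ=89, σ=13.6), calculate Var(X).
184.9600

We have X ~ Normal(μ=89, σ=13.6).

For a Normal distribution with μ=89, σ=13.6:
Var(X) = 184.9600

The variance measures the spread of the distribution around the mean.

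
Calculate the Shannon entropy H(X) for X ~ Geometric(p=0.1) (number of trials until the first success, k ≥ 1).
3.2508 nats

We have X ~ Geometric(p=0.1) (number of trials until the first success, k ≥ 1).

The Shannon entropy measures the uncertainty or information content of the distribution.

For a Geometric distribution with p=0.1 (number of trials until the first success, k ≥ 1):
H(X) = 3.2508 nats

(In bits, this would be 4.6900 bits.)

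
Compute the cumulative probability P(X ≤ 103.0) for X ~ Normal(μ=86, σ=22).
0.780158

We have X ~ Normal(μ=86, σ=22).

The CDF gives us P(X ≤ k).

Using the CDF:
P(X ≤ 103.0) = 0.780158

This means there's approximately a 78.0% chance that X is at most 103.0.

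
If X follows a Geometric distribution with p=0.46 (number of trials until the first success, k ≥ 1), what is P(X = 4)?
0.072433

We have X ~ Geometric(p=0.46) (number of trials until the first success, k ≥ 1).

For a Geometric distribution, the PMF gives us the probability of each outcome.

Using the PMF formula:
P(X = 4) = 0.072433

Rounded to 4 decimal places: 0.0724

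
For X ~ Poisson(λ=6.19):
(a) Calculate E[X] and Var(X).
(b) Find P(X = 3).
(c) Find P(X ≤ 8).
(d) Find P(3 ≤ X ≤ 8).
(a) E[X] = 6.1900, Var(X) = 6.1900
(b) P(X = 3) = 0.081029
(c) P(X ≤ 8) = 0.827011
(d) P(3 ≤ X ≤ 8) = 0.773002

We have X ~ Poisson(λ=6.19).

(a) Moments:
E[X] = 6.1900
Var(X) = 6.1900
σ = √Var(X) = 2.4880

(b) Point probability using PMF:
P(X = 3) = 0.081029

(c) Cumulative probability using CDF:
P(X ≤ 8) = F(8) = 0.827011

(d) Range probability:
P(3 ≤ X ≤ 8) = P(X ≤ 8) - P(X ≤ 2)
                   = F(8) - F(2)
                   = 0.827011 - 0.054009
                   = 0.773002

This means approximately 77.3% of outcomes fall in the interval [3, 8].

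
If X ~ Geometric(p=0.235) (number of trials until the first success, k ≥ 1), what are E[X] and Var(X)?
E[X] = 4.2553, Var(X) = 13.8524

We have X ~ Geometric(p=0.235) (number of trials until the first success, k ≥ 1).

For a Geometric distribution with p=0.235 (number of trials until the first success, k ≥ 1):

Expected value:
E[X] = 4.2553

Variance:
Var(X) = 13.8524

Standard deviation:
σ = √Var(X) = 3.7219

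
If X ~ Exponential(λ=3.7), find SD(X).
0.2703

We have X ~ Exponential(λ=3.7).

For an Exponential distribution with λ=3.7:
σ = √Var(X) = 0.2703

The standard deviation is the square root of the variance.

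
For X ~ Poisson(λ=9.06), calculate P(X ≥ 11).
0.301150

We have X ~ Poisson(λ=9.06).

For discrete distributions, P(X ≥ 11) = 1 - P(X ≤ 10).

P(X ≤ 10) = 0.698850
P(X ≥ 11) = 1 - 0.698850 = 0.301150

So there's approximately a 30.1% chance that X is at least 11.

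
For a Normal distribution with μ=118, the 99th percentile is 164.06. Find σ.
σ = 19.7993

For X ~ Normal(μ, σ), the p-th percentile satisfies x = μ + z_p × σ,
where z_p = Φ⁻¹(p) is the standard normal quantile.

Step 1: z_{0.99} = Φ⁻¹(0.99) = 2.3263

Step 2: Solve for σ:
164.06 = 118 + 2.3263 × σ
σ = (164.06 - 118) / 2.3263
σ = 46.06 / 2.3263
σ = 19.7993

Verification: μ + z × σ = 118 + 2.3263 × 19.7993 = 164.06 ✓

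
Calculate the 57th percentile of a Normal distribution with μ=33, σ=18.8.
36.3158

We have X ~ Normal(μ=33, σ=18.8).

We want to find x such that P(X ≤ x) = 0.57.

This is the 57th percentile, which means 57% of values fall below this point.

Using the inverse CDF (quantile function):
x = F⁻¹(0.57) = 36.3158

Verification: P(X ≤ 36.3158) = 0.57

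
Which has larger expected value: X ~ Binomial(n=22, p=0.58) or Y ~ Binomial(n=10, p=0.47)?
X has larger mean (12.7600 > 4.7000)

Compute the expected value for each distribution:

X ~ Binomial(n=22, p=0.58):
E[X] = 12.7600

Y ~ Binomial(n=10, p=0.47):
E[Y] = 4.7000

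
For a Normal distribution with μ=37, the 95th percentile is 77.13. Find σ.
σ = 24.3973

For X ~ Normal(μ, σ), the p-th percentile satisfies x = μ + z_p × σ,
where z_p = Φ⁻¹(p) is the standard normal quantile.

Step 1: z_{0.95} = Φ⁻¹(0.95) = 1.6449

Step 2: Solve for σ:
77.13 = 37 + 1.6449 × σ
σ = (77.13 - 37) / 1.6449
σ = 40.13 / 1.6449
σ = 24.3973

Verification: μ + z × σ = 37 + 1.6449 × 24.3973 = 77.13 ✓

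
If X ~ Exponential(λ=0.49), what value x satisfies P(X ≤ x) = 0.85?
3.8717

We have X ~ Exponential(λ=0.49).

We want to find x such that P(X ≤ x) = 0.85.

This is the 85th percentile, which means 85% of values fall below this point.

Using the inverse CDF (quantile function):
x = F⁻¹(0.85) = 3.8717

Verification: P(X ≤ 3.8717) = 0.85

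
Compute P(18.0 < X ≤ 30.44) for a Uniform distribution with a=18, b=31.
0.956923

We have X ~ Uniform(a=18, b=31).

To find P(18.0 < X ≤ 30.44), we use:
P(18.0 < X ≤ 30.44) = P(X ≤ 30.44) - P(X ≤ 18.0)
                 = F(30.44) - F(18.0)
                 = 0.956923 - 0.000000
                 = 0.956923

So there's approximately a 95.7% chance that X falls in this range.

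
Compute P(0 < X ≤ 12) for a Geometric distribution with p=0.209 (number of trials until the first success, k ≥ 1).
0.940005

We have X ~ Geometric(p=0.209) (number of trials until the first success, k ≥ 1).

To find P(0 < X ≤ 12), we use:
P(0 < X ≤ 12) = P(X ≤ 12) - P(X ≤ 0)
                 = F(12) - F(0)
                 = 0.940005 - 0.000000
                 = 0.940005

So there's approximately a 94.0% chance that X falls in this range.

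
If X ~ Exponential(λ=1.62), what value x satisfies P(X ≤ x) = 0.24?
0.1694

We have X ~ Exponential(λ=1.62).

We want to find x such that P(X ≤ x) = 0.24.

This is the 24th percentile, which means 24% of values fall below this point.

Using the inverse CDF (quantile function):
x = F⁻¹(0.24) = 0.1694

Verification: P(X ≤ 0.1694) = 0.24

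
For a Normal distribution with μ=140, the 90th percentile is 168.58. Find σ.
σ = 22.3011

For X ~ Normal(μ, σ), the p-th percentile satisfies x = μ + z_p × σ,
where z_p = Φ⁻¹(p) is the standard normal quantile.

Step 1: z_{0.9} = Φ⁻¹(0.9) = 1.2816

Step 2: Solve for σ:
168.58 = 140 + 1.2816 × σ
σ = (168.58 - 140) / 1.2816
σ = 28.58 / 1.2816
σ = 22.3011

Verification: μ + z × σ = 140 + 1.2816 × 22.3011 = 168.58 ✓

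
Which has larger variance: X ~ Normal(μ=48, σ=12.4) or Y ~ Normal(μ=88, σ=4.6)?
X has larger variance (153.7600 > 21.1600)

Compute the variance for each distribution:

X ~ Normal(μ=48, σ=12.4):
Var(X) = 153.7600

Y ~ Normal(μ=88, σ=4.6):
Var(Y) = 21.1600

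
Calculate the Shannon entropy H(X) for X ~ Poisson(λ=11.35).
2.6258 nats

We have X ~ Poisson(λ=11.35).

The Shannon entropy measures the uncertainty or information content of the distribution.

For a Poisson distribution with λ=11.35:
H(X) = 2.6258 nats

(In bits, this would be 3.7883 bits.)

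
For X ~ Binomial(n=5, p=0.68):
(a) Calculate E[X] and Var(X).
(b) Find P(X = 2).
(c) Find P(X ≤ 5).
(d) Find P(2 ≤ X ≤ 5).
(a) E[X] = 3.4000, Var(X) = 1.0880
(b) P(X = 2) = 0.151519
(c) P(X ≤ 5) = 1.000000
(d) P(2 ≤ X ≤ 5) = 0.960993

We have X ~ Binomial(n=5, p=0.68).

(a) Moments:
E[X] = 3.4000
Var(X) = 1.0880
σ = √Var(X) = 1.0431

(b) Point probability using PMF:
P(X = 2) = 0.151519

(c) Cumulative probability using CDF:
P(X ≤ 5) = F(5) = 1.000000

(d) Range probability:
P(2 ≤ X ≤ 5) = P(X ≤ 5) - P(X ≤ 1)
                   = F(5) - F(1)
                   = 1.000000 - 0.039007
                   = 0.960993

This means approximately 96.1% of outcomes fall in the interval [2, 5].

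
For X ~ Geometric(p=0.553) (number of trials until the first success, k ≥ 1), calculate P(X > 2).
0.199809

We have X ~ Geometric(p=0.553) (number of trials until the first success, k ≥ 1).

P(X > 2) = 1 - P(X ≤ 2)
                = 1 - F(2)
                = 1 - 0.800191
                = 0.199809

So there's approximately a 20.0% chance that X exceeds 2.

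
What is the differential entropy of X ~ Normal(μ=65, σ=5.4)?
3.1053 nats

We have X ~ Normal(μ=65, σ=5.4).

The differential entropy measures the uncertainty or information content of the distribution.

For a Normal distribution with μ=65, σ=5.4:
h(X) = 3.1053 nats

(In bits, this would be 4.4801 bits.)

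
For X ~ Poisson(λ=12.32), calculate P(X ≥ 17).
0.119590

We have X ~ Poisson(λ=12.32).

For discrete distributions, P(X ≥ 17) = 1 - P(X ≤ 16).

P(X ≤ 16) = 0.880410
P(X ≥ 17) = 1 - 0.880410 = 0.119590

So there's approximately a 12.0% chance that X is at least 17.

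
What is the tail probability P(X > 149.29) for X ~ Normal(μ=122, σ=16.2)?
0.046036

We have X ~ Normal(μ=122, σ=16.2).

P(X > 149.29) = 1 - P(X ≤ 149.29)
                = 1 - F(149.29)
                = 1 - 0.953964
                = 0.046036

So there's approximately a 4.6% chance that X exceeds 149.29.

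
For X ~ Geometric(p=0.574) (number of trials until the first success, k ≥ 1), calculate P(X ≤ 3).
0.922691

We have X ~ Geometric(p=0.574) (number of trials until the first success, k ≥ 1).

The CDF gives us P(X ≤ k).

Using the CDF:
P(X ≤ 3) = 0.922691

This means there's approximately a 92.3% chance that X is at most 3.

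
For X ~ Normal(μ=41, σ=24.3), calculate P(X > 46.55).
0.409670

We have X ~ Normal(μ=41, σ=24.3).

P(X > 46.55) = 1 - P(X ≤ 46.55)
                = 1 - F(46.55)
                = 1 - 0.590330
                = 0.409670

So there's approximately a 41.0% chance that X exceeds 46.55.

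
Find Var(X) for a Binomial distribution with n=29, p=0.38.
6.8324

We have X ~ Binomial(n=29, p=0.38).

For a Binomial distribution with n=29, p=0.38:
Var(X) = 6.8324

The variance measures the spread of the distribution around the mean.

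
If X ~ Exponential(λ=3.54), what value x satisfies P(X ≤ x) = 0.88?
0.5989

We have X ~ Exponential(λ=3.54).

We want to find x such that P(X ≤ x) = 0.88.

This is the 88th percentile, which means 88% of values fall below this point.

Using the inverse CDF (quantile function):
x = F⁻¹(0.88) = 0.5989

Verification: P(X ≤ 0.5989) = 0.88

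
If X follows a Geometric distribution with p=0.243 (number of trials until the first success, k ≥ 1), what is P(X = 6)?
0.060407

We have X ~ Geometric(p=0.243) (number of trials until the first success, k ≥ 1).

For a Geometric distribution, the PMF gives us the probability of each outcome.

Using the PMF formula:
P(X = 6) = 0.060407

Rounded to 4 decimal places: 0.0604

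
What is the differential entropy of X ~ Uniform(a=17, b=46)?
3.3673 nats

We have X ~ Uniform(a=17, b=46).

The differential entropy measures the uncertainty or information content of the distribution.

For a Uniform distribution with a=17, b=46:
h(X) = 3.3673 nats

(In bits, this would be 4.8580 bits.)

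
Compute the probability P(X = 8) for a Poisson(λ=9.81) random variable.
0.116789

We have X ~ Poisson(λ=9.81).

For a Poisson distribution, the PMF gives us the probability of each outcome.

Using the PMF formula:
P(X = 8) = 0.116789

Rounded to 4 decimal places: 0.1168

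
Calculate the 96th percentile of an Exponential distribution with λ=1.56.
2.0634

We have X ~ Exponential(λ=1.56).

We want to find x such that P(X ≤ x) = 0.96.

This is the 96th percentile, which means 96% of values fall below this point.

Using the inverse CDF (quantile function):
x = F⁻¹(0.96) = 2.0634

Verification: P(X ≤ 2.0634) = 0.96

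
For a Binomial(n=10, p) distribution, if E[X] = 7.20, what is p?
p = 0.72

For a Binomial(n, p) distribution:
E[X] = n × p

Given n = 10 and E[X] = 7.20:
7.20 = 10 × p
p = 7.20 / 10 = 0.72

Verification: Binomial(10, 0.72) has E[X] = 7.20 ✓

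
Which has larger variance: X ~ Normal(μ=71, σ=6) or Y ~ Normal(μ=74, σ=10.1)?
Y has larger variance (102.0100 > 36.0000)

Compute the variance for each distribution:

X ~ Normal(μ=71, σ=6):
Var(X) = 36.0000

Y ~ Normal(μ=74, σ=10.1):
Var(Y) = 102.0100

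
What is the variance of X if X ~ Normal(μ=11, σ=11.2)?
125.4400

We have X ~ Normal(μ=11, σ=11.2).

For a Normal distribution with μ=11, σ=11.2:
Var(X) = 125.4400

The variance measures the spread of the distribution around the mean.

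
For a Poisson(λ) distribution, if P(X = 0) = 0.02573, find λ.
λ = 3.6601

For a Poisson(λ) distribution, the PMF at 0 is:
P(X = 0) = λ^0 e^(-λ) / 0! = e^(-λ)

Given P(X = 0) = 0.02573:
e^(-λ) = 0.02573
-λ = ln(0.02573)
λ = -ln(0.02573) = 3.6601

Verification: e^(-3.6601) = 0.02573 ✓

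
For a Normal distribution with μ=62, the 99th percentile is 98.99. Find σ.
σ = 15.9005

For X ~ Normal(μ, σ), the p-th percentile satisfies x = μ + z_p × σ,
where z_p = Φ⁻¹(p) is the standard normal quantile.

Step 1: z_{0.99} = Φ⁻¹(0.99) = 2.3263

Step 2: Solve for σ:
98.99 = 62 + 2.3263 × σ
σ = (98.99 - 62) / 2.3263
σ = 36.99 / 2.3263
σ = 15.9005

Verification: μ + z × σ = 62 + 2.3263 × 15.9005 = 98.99 ✓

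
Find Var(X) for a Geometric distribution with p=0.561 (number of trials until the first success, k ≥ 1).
1.3949

We have X ~ Geometric(p=0.561) (number of trials until the first success, k ≥ 1).

For a Geometric distribution with p=0.561 (number of trials until the first success, k ≥ 1):
Var(X) = 1.3949

The variance measures the spread of the distribution around the mean.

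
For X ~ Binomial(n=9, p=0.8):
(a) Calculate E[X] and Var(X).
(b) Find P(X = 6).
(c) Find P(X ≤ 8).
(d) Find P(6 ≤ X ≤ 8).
(a) E[X] = 7.2000, Var(X) = 1.4400
(b) P(X = 6) = 0.176161
(c) P(X ≤ 8) = 0.865782
(d) P(6 ≤ X ≤ 8) = 0.780141

We have X ~ Binomial(n=9, p=0.8).

(a) Moments:
E[X] = 7.2000
Var(X) = 1.4400
σ = √Var(X) = 1.2000

(b) Point probability using PMF:
P(X = 6) = 0.176161

(c) Cumulative probability using CDF:
P(X ≤ 8) = F(8) = 0.865782

(d) Range probability:
P(6 ≤ X ≤ 8) = P(X ≤ 8) - P(X ≤ 5)
                   = F(8) - F(5)
                   = 0.865782 - 0.085642
                   = 0.780141

This means approximately 78.0% of outcomes fall in the interval [6, 8].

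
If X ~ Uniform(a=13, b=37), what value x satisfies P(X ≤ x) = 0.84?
33.1600

We have X ~ Uniform(a=13, b=37).

We want to find x such that P(X ≤ x) = 0.84.

This is the 84th percentile, which means 84% of values fall below this point.

Using the inverse CDF (quantile function):
x = F⁻¹(0.84) = 33.1600

Verification: P(X ≤ 33.1600) = 0.84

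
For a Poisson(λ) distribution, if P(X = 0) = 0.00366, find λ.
λ = 5.6103

For a Poisson(λ) distribution, the PMF at 0 is:
P(X = 0) = λ^0 e^(-λ) / 0! = e^(-λ)

Given P(X = 0) = 0.00366:
e^(-λ) = 0.00366
-λ = ln(0.00366)
λ = -ln(0.00366) = 5.6103

Verification: e^(-5.6103) = 0.00366 ✓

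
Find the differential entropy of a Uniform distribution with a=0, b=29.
3.3673 nats

We have X ~ Uniform(a=0, b=29).

The differential entropy measures the uncertainty or information content of the distribution.

For a Uniform distribution with a=0, b=29:
h(X) = 3.3673 nats

(In bits, this would be 4.8580 bits.)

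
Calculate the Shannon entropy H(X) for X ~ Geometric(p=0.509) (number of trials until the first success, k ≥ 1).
1.3615 nats

We have X ~ Geometric(p=0.509) (number of trials until the first success, k ≥ 1).

The Shannon entropy measures the uncertainty or information content of the distribution.

For a Geometric distribution with p=0.509 (number of trials until the first success, k ≥ 1):
H(X) = 1.3615 nats

(In bits, this would be 1.9642 bits.)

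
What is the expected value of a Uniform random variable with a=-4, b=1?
-1.5000

We have X ~ Uniform(a=-4, b=1).

For a Uniform distribution with a=-4, b=1:
E[X] = -1.5000

This is the expected (average) value of X.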